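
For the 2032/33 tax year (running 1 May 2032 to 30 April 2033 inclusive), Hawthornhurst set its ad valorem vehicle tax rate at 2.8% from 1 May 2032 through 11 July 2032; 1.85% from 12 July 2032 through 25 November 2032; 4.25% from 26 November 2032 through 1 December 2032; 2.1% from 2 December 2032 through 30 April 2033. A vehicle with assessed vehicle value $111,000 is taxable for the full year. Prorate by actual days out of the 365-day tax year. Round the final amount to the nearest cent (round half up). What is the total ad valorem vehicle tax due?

1 May – 11 July 2032: 72 days at 2.8% → $111,000 × 2.8% × 72/365 = $613.0849
12 July – 25 November 2032: 137 days at 1.85% → $111,000 × 1.85% × 137/365 = $770.7658
26 November – 1 December 2032: 6 days at 4.25% → $111,000 × 4.25% × 6/365 = $77.5479
2 December 2032 – 30 April 2033: 150 days at 2.1% → $111,000 × 2.1% × 150/365 = $957.9452
Total = $2,419.3438

$2,419.34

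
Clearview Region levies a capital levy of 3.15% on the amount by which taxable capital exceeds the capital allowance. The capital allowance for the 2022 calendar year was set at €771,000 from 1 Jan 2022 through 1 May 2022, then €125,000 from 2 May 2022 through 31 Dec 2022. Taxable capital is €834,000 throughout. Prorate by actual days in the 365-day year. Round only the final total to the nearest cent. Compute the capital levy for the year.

1 Jan – 1 May 2022: 121 days, exemption €771,000 → (€834,000 − €771,000) × 3.15% × 121/365 = €657.8753
2 May – 31 Dec 2022: 244 days, exemption €125,000 → (€834,000 − €125,000) × 3.15% × 244/365 = €14,929.7918
Total = €15,587.6671

€15,587.67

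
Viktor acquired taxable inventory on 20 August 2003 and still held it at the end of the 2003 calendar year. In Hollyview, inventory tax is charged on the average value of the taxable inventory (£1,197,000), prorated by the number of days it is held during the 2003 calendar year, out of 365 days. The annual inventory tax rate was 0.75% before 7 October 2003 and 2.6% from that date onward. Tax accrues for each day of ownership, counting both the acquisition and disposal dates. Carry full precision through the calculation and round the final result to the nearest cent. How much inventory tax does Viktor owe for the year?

20 August – 6 October 2003: 48 days at 0.75% → £1,197,000 × 0.75% × 48/365 = £1,180.6027
7 October – 31 December 2003: 86 days at 2.6% → £1,197,000 × 2.6% × 86/365 = £7,332.8548
Total = £8,513.4575

£8,513.46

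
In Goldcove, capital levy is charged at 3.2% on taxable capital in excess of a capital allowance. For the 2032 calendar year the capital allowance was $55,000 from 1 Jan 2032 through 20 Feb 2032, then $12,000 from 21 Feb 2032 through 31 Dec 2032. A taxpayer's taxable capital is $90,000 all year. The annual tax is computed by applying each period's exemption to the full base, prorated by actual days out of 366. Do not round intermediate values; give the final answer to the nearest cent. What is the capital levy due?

$2,304.26

1 Jan – 20 Feb 2032: 51 days, exemption $55,000 → ($90,000 − $55,000) × 3.2% × 51/366 = $156.0656
21 Feb – 31 Dec 2032: 315 days, exemption $12,000 → ($90,000 − $12,000) × 3.2% × 315/366 = $2,148.1967
Total = $2,304.2623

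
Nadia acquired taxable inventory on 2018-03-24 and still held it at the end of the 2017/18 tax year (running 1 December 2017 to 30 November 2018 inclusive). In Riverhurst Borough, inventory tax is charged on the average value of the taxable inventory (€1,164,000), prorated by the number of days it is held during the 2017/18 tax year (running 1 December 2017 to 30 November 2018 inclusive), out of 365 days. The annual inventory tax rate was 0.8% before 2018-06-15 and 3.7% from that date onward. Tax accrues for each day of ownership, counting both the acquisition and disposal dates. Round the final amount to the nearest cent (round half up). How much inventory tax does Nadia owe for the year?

€22,058.60

2018-03-24 to 2018-06-14: 83 days at 0.8% → €1,164,000 × 0.8% × 83/365 = €2,117.5233
2018-06-15 to 2018-11-30: 169 days at 3.7% → €1,164,000 × 3.7% × 169/365 = €19,941.0740
Total = €22,058.5973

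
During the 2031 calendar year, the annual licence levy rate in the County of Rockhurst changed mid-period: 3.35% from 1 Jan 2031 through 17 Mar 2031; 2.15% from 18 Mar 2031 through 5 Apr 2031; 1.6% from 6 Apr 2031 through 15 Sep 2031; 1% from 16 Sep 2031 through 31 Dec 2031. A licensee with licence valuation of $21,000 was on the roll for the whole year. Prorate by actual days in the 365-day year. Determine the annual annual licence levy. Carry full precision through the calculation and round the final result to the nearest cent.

1 Jan – 17 Mar 2031: 76 days at 3.35% → $21,000 × 3.35% × 76/365 = $146.4822
18 Mar – 5 Apr 2031: 19 days at 2.15% → $21,000 × 2.15% × 19/365 = $23.5027
6 Apr – 15 Sep 2031: 163 days at 1.6% → $21,000 × 1.6% × 163/365 = $150.0493
16 Sep – 31 Dec 2031: 107 days at 1% → $21,000 × 1% × 107/365 = $61.5616
Total = $381.5959

$381.60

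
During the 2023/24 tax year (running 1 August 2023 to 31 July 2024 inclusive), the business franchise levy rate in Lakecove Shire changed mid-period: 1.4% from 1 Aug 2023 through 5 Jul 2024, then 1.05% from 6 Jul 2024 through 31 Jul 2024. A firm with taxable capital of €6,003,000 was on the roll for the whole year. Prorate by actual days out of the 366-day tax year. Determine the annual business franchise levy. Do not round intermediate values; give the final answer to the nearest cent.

1 Aug 2023 – 5 Jul 2024: 340 days at 1.4% → €6,003,000 × 1.4% × 340/366 = €78,071.8033
6 Jul – 31 Jul 2024: 26 days at 1.05% → €6,003,000 × 1.05% × 26/366 = €4,477.6475
Total = €82,549.4508

€82,549.45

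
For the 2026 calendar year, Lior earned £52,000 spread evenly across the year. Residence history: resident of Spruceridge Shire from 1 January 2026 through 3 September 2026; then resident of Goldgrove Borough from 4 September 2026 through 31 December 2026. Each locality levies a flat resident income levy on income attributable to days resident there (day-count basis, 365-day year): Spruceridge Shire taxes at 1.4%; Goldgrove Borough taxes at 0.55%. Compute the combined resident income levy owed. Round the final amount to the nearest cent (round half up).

£583.90

Spruceridge Shire, 1 January – 3 September 2026: 246 days → £52,000 × 1.4% × 246/365 = £490.6521
Goldgrove Borough, 4 September – 31 December 2026: 119 days → £52,000 × 0.55% × 119/365 = £93.2438
Total = £583.8959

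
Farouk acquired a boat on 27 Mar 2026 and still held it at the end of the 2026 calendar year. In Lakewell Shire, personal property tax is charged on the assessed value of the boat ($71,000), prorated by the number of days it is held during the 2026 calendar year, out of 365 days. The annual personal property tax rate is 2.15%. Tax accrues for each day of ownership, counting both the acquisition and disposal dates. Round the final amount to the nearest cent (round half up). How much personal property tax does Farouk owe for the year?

Days held (27 Mar – 31 Dec 2026): 280 out of 365
Tax = $71,000 × 2.15% × 280/365 = $1,171.0137

$1,171.01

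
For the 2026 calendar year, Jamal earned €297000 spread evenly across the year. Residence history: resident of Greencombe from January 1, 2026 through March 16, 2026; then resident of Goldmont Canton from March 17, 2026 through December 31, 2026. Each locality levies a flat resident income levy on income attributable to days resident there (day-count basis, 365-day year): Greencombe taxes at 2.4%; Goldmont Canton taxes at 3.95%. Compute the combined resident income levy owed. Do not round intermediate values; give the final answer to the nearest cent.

Greencombe, January 1 – March 16, 2026: 75 days → €297000 × 2.4% × 75/365 = €1464.6575
Goldmont Canton, March 17 – December 31, 2026: 290 days → €297000 × 3.95% × 290/365 = €9320.9178
Total = €10785.5753

€10785.58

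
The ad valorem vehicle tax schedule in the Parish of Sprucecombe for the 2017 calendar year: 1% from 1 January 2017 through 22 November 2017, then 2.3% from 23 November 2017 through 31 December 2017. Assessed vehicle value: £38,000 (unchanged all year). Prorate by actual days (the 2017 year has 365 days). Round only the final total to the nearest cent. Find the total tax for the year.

£432.78

1 January – 22 November 2017: 326 days at 1% → £38,000 × 1% × 326/365 = £339.3973
23 November – 31 December 2017: 39 days at 2.3% → £38,000 × 2.3% × 39/365 = £93.3863
Total = £432.7836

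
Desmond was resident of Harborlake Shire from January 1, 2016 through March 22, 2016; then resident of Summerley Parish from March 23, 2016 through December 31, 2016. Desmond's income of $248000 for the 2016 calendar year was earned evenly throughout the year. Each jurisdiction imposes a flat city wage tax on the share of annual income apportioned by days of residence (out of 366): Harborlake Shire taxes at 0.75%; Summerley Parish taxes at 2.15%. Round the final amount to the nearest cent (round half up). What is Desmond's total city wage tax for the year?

Harborlake Shire, January 1 – March 22, 2016: 82 days → $248000 × 0.75% × 82/366 = $416.7213
Summerley Parish, March 23 – December 31, 2016: 284 days → $248000 × 2.15% × 284/366 = $4137.3989
Total = $4554.1202

$4554.12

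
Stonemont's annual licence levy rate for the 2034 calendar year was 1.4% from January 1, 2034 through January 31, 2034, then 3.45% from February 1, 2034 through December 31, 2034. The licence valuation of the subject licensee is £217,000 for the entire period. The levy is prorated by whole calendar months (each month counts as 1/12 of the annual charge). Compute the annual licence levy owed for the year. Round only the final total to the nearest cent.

£7,115.79

January 1 – January 31, 2034: 1 month at 1.4% → £217,000 × 1.4% × 1/12 = £253.1667
February 1 – December 31, 2034: 11 months at 3.45% → £217,000 × 3.45% × 11/12 = £6,862.6250
Total = £7,115.7917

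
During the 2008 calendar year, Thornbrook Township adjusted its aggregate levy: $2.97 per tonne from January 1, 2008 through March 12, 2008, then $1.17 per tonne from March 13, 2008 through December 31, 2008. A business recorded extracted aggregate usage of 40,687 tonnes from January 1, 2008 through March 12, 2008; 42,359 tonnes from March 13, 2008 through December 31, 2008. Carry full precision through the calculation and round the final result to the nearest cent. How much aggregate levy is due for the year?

January 1 – March 12, 2008: 40,687 tonnes at $2.97/tonne → $120,840.39
March 13 – December 31, 2008: 42,359 tonnes at $1.17/tonne → $49,560.03

$170,400.42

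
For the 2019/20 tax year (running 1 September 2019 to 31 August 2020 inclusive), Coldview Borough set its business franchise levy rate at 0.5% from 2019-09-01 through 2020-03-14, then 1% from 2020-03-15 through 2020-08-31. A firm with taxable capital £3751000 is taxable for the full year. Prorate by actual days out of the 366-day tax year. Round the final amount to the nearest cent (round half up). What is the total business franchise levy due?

2019-09-01 to 2020-03-14: 196 days at 0.5% → £3751000 × 0.5% × 196/366 = £10043.6612
2020-03-15 to 2020-08-31: 170 days at 1% → £3751000 × 1% × 170/366 = £17422.6776
Total = £27466.3388

£27466.34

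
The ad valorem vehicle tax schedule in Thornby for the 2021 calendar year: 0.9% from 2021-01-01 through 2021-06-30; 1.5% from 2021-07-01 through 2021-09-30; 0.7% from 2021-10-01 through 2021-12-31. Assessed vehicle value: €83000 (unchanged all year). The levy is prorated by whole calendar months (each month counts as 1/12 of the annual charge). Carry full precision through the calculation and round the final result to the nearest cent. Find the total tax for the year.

€830.00

2021-01-01 to 2021-06-30: 6 months at 0.9% → €83000 × 0.9% × 6/12 = €373.5000
2021-07-01 to 2021-09-30: 3 months at 1.5% → €83000 × 1.5% × 3/12 = €311.2500
2021-10-01 to 2021-12-31: 3 months at 0.7% → €83000 × 0.7% × 3/12 = €145.2500
Total = €830.0000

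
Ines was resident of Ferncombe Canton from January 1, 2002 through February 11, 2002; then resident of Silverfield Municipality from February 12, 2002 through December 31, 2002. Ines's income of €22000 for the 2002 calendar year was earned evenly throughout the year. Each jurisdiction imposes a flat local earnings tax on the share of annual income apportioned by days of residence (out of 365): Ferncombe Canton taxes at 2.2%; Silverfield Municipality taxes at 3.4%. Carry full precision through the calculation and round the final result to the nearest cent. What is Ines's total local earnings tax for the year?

€717.62

Ferncombe Canton, January 1 – February 11, 2002: 42 days → €22000 × 2.2% × 42/365 = €55.6932
Silverfield Municipality, February 12 – December 31, 2002: 323 days → €22000 × 3.4% × 323/365 = €661.9288
Total = €717.6219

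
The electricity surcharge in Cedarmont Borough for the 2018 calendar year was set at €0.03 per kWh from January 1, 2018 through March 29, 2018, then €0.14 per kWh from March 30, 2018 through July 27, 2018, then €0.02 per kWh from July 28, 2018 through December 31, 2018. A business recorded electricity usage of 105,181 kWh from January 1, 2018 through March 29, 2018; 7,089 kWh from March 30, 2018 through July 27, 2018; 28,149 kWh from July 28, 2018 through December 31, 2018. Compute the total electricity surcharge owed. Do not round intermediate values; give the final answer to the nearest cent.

January 1 – March 29, 2018: 105,181 kWh at €0.03/kWh → €3,155.43
March 30 – July 27, 2018: 7,089 kWh at €0.14/kWh → €992.46
July 28 – December 31, 2018: 28,149 kWh at €0.02/kWh → €562.98

€4,710.87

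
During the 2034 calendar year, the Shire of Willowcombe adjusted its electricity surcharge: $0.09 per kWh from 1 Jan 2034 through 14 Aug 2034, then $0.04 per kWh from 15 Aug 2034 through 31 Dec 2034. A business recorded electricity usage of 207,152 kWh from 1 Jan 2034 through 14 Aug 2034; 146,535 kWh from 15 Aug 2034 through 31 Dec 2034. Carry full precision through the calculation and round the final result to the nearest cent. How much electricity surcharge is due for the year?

1 Jan – 14 Aug 2034: 207,152 kWh at $0.09/kWh → $18,643.68
15 Aug – 31 Dec 2034: 146,535 kWh at $0.04/kWh → $5,861.40

$24,505.08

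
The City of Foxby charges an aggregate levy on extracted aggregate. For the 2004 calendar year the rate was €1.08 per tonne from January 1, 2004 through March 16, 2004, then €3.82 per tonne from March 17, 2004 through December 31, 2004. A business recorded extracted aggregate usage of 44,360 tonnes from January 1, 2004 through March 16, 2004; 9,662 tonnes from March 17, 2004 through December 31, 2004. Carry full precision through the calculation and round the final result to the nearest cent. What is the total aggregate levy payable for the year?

January 1 – March 16, 2004: 44,360 tonnes at €1.08/tonne → €47,908.80
March 17 – December 31, 2004: 9,662 tonnes at €3.82/tonne → €36,908.84

€84,817.64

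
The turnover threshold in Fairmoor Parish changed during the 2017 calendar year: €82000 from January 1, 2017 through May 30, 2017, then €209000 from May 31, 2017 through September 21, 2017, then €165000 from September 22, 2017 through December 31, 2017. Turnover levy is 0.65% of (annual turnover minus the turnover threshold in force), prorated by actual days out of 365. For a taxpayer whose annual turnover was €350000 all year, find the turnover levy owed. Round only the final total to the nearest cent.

January 1 – May 30, 2017: 150 days, exemption €82000 → (€350000 − €82000) × 0.65% × 150/365 = €715.8904
May 31 – September 21, 2017: 114 days, exemption €209000 → (€350000 − €209000) × 0.65% × 114/365 = €286.2493
September 22 – December 31, 2017: 101 days, exemption €165000 → (€350000 − €165000) × 0.65% × 101/365 = €332.7466
Total = €1334.8863

€1334.89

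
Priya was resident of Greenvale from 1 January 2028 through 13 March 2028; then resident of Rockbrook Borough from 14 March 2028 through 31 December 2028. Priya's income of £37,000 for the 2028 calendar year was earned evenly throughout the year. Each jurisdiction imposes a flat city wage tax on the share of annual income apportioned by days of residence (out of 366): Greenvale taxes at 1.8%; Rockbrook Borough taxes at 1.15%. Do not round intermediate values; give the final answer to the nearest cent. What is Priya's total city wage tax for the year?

£473.47

Greenvale, 1 January – 13 March 2028: 73 days → £37,000 × 1.8% × 73/366 = £132.8361
Rockbrook Borough, 14 March – 31 December 2028: 293 days → £37,000 × 1.15% × 293/366 = £340.6325
Total = £473.4686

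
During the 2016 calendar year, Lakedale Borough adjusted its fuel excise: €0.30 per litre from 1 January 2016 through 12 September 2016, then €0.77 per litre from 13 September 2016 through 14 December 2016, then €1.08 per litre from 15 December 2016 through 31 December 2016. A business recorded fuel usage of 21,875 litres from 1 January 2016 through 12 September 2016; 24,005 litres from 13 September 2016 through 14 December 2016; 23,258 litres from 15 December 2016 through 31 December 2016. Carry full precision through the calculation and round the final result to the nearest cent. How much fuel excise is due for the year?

€50,164.99

1 January – 12 September 2016: 21,875 litres at €0.30/litre → €6,562.50
13 September – 14 December 2016: 24,005 litres at €0.77/litre → €18,483.85
15 December – 31 December 2016: 23,258 litres at €1.08/litre → €25,118.64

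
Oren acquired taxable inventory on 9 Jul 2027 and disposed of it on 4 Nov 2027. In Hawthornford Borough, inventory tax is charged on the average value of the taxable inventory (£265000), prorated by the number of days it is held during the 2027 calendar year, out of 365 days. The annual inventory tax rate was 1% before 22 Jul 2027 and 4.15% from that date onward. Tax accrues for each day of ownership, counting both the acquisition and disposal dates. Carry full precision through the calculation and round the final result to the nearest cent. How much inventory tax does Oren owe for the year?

9 Jul – 21 Jul 2027: 13 days at 1% → £265000 × 1% × 13/365 = £94.3836
22 Jul – 4 Nov 2027: 106 days at 4.15% → £265000 × 4.15% × 106/365 = £3193.7945
Total = £3288.1781

£3288.18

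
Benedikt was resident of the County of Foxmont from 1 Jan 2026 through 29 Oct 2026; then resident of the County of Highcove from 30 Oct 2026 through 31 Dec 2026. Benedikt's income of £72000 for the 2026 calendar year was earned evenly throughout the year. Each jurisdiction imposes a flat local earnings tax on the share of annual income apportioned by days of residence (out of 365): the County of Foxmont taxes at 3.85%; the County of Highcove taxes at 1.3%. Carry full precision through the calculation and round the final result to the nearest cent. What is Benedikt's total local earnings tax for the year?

£2455.10

The County of Foxmont, 1 Jan – 29 Oct 2026: 302 days → £72000 × 3.85% × 302/365 = £2293.5452
The County of Highcove, 30 Oct – 31 Dec 2026: 63 days → £72000 × 1.3% × 63/365 = £161.5562
Total = £2455.1014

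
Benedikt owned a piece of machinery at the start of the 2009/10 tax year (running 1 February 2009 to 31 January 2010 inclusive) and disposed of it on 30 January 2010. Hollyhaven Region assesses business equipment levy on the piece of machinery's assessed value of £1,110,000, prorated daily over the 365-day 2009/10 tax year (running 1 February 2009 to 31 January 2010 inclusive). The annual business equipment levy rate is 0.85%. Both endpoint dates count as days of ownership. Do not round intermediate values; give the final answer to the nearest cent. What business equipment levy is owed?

Days held (1 February 2009 – 30 January 2010): 364 out of 365
Tax = £1,110,000 × 0.85% × 364/365 = £9,409.1507

£9,409.15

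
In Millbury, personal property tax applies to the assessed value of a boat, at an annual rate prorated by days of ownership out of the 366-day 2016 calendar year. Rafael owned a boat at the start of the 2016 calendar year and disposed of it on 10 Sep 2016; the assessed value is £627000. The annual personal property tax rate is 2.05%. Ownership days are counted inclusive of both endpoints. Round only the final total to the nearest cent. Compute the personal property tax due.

£8920.19

Days held (1 Jan – 10 Sep 2016): 254 out of 366
Tax = £627000 × 2.05% × 254/366 = £8920.1885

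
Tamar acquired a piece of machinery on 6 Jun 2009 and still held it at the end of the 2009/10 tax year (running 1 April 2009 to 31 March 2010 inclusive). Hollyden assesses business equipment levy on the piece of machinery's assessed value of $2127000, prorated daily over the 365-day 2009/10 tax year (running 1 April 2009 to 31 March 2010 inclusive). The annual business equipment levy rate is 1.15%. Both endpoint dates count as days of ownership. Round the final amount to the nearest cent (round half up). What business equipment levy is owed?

$20037.51

Days held (6 Jun 2009 – 31 Mar 2010): 299 out of 365
Tax = $2127000 × 1.15% × 299/365 = $20037.5055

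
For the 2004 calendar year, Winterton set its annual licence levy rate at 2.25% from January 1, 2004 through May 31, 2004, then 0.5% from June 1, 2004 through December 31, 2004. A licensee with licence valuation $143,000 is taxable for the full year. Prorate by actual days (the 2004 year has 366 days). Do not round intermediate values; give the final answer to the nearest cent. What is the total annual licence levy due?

$1,754.29

January 1 – May 31, 2004: 152 days at 2.25% → $143,000 × 2.25% × 152/366 = $1,336.2295
June 1 – December 31, 2004: 214 days at 0.5% → $143,000 × 0.5% × 214/366 = $418.0601
Total = $1,754.2896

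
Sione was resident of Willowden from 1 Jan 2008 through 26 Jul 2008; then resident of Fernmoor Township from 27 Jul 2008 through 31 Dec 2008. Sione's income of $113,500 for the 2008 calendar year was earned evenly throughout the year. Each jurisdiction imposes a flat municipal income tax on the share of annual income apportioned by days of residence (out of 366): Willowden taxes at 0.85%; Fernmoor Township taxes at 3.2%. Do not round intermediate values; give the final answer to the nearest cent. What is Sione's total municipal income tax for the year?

$2,116.19

Willowden, 1 Jan – 26 Jul 2008: 208 days → $113,500 × 0.85% × 208/366 = $548.2732
Fernmoor Township, 27 Jul – 31 Dec 2008: 158 days → $113,500 × 3.2% × 158/366 = $1,567.9126
Total = $2,116.1858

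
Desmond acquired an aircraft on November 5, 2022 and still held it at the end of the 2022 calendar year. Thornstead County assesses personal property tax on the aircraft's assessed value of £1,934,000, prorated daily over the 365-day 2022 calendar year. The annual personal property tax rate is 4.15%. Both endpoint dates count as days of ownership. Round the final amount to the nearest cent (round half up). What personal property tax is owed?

Days held (November 5 – December 31, 2022): 57 out of 365
Tax = £1,934,000 × 4.15% × 57/365 = £12,533.9096

£12,533.91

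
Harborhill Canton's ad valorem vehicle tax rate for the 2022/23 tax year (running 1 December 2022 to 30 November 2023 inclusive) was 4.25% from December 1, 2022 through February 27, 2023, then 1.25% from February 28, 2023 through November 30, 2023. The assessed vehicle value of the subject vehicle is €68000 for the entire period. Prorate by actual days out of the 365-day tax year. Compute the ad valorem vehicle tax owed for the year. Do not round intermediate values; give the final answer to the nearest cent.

December 1, 2022 – February 27, 2023: 89 days at 4.25% → €68000 × 4.25% × 89/365 = €704.6849
February 28 – November 30, 2023: 276 days at 1.25% → €68000 × 1.25% × 276/365 = €642.7397
Total = €1347.4247

€1347.42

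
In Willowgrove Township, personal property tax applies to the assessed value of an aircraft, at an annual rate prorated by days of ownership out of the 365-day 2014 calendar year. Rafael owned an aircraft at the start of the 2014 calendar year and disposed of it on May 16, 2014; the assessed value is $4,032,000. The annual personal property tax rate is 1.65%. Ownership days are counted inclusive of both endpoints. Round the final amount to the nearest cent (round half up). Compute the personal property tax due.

Days held (January 1 – May 16, 2014): 136 out of 365
Tax = $4,032,000 × 1.65% × 136/365 = $24,788.5151

$24,788.52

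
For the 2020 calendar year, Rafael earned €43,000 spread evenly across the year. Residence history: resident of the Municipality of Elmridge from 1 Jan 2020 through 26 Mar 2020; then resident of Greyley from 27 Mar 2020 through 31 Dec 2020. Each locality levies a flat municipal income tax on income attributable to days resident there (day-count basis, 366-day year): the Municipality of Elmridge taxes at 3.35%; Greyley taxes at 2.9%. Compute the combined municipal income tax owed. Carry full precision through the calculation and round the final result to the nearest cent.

€1,292.47

The Municipality of Elmridge, 1 Jan – 26 Mar 2020: 86 days → €43,000 × 3.35% × 86/366 = €338.4781
Greyley, 27 Mar – 31 Dec 2020: 280 days → €43,000 × 2.9% × 280/366 = €953.9891
Total = €1,292.4672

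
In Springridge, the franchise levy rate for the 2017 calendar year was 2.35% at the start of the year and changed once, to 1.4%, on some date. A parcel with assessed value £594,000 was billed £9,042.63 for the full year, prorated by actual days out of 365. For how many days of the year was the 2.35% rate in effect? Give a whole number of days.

Let d = days at the first rate; then 365 − d days at the second rate.
£594,000 × [2.35%·d + 1.4%·(365−d)] / 365 = £9,042.63
Solving gives d = 47, so the new rate took effect on 17 Feb 2017.

47 days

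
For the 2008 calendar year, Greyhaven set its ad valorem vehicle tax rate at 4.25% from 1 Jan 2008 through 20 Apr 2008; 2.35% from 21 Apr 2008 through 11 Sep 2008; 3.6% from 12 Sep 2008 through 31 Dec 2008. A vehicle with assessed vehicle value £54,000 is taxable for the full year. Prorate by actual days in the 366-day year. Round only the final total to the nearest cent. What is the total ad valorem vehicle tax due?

1 Jan – 20 Apr 2008: 111 days at 4.25% → £54,000 × 4.25% × 111/366 = £696.0246
21 Apr – 11 Sep 2008: 144 days at 2.35% → £54,000 × 2.35% × 144/366 = £499.2787
12 Sep – 31 Dec 2008: 111 days at 3.6% → £54,000 × 3.6% × 111/366 = £589.5738
Total = £1,784.8770

£1,784.88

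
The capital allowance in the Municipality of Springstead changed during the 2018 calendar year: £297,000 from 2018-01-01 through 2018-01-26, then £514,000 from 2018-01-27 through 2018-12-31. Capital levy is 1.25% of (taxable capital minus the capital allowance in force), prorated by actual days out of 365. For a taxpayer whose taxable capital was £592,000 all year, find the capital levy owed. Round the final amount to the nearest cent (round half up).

£1,168.22

2018-01-01 to 2018-01-26: 26 days, exemption £297,000 → (£592,000 − £297,000) × 1.25% × 26/365 = £262.6712
2018-01-27 to 2018-12-31: 339 days, exemption £514,000 → (£592,000 − £514,000) × 1.25% × 339/365 = £905.5479
Total = £1,168.2192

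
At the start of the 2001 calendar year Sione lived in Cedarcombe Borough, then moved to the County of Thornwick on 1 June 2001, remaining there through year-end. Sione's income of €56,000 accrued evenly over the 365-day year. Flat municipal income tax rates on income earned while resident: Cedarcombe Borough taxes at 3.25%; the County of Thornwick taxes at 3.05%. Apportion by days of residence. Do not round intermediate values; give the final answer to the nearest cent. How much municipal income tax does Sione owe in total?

Cedarcombe Borough, 1 January – 31 May 2001: 151 days → €56,000 × 3.25% × 151/365 = €752.9315
The County of Thornwick, 1 June – 31 December 2001: 214 days → €56,000 × 3.05% × 214/365 = €1,001.4027
Total = €1,754.3342

€1,754.33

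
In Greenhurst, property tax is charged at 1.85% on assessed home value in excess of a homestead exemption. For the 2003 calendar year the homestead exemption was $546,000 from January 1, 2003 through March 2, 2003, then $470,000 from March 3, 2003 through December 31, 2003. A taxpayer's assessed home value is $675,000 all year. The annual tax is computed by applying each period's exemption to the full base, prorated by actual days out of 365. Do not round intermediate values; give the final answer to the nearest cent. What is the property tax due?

January 1 – March 2, 2003: 61 days, exemption $546,000 → ($675,000 − $546,000) × 1.85% × 61/365 = $398.8397
March 3 – December 31, 2003: 304 days, exemption $470,000 → ($675,000 − $470,000) × 1.85% × 304/365 = $3,158.6849
Total = $3,557.5247

$3,557.52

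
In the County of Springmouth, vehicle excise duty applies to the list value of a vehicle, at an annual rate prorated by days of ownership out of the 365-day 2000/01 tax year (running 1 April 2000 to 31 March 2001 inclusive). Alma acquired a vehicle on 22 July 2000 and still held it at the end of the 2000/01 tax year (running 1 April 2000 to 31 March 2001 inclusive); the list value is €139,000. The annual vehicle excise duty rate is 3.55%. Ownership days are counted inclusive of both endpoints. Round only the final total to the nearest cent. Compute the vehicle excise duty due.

Days held (22 July 2000 – 31 March 2001): 253 out of 365
Tax = €139,000 × 3.55% × 253/365 = €3,420.3521

€3,420.35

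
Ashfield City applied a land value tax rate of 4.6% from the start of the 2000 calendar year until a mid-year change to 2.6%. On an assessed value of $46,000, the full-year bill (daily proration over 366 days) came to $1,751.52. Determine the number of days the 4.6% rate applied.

221 days

Let d = days at the first rate; then 366 − d days at the second rate.
$46,000 × [4.6%·d + 2.6%·(366−d)] / 366 = $1,751.52
Solving gives d = 221, so the new rate took effect on August 9, 2000.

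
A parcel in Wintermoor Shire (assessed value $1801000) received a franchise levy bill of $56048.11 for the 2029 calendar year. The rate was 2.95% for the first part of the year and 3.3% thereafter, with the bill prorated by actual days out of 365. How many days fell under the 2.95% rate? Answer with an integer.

196 days

Let d = days at the first rate; then 365 − d days at the second rate.
$1801000 × [2.95%·d + 3.3%·(365−d)] / 365 = $56048.11
Solving gives d = 196, so the new rate took effect on July 16, 2029.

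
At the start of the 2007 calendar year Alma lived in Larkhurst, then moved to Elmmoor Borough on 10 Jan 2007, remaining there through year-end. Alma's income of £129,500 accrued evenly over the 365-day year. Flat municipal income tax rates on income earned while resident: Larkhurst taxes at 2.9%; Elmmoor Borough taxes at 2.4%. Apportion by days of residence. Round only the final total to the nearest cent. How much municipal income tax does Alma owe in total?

Larkhurst, 1 Jan – 9 Jan 2007: 9 days → £129,500 × 2.9% × 9/365 = £92.6014
Elmmoor Borough, 10 Jan – 31 Dec 2007: 356 days → £129,500 × 2.4% × 356/365 = £3,031.3644
Total = £3,123.9658

£3,123.97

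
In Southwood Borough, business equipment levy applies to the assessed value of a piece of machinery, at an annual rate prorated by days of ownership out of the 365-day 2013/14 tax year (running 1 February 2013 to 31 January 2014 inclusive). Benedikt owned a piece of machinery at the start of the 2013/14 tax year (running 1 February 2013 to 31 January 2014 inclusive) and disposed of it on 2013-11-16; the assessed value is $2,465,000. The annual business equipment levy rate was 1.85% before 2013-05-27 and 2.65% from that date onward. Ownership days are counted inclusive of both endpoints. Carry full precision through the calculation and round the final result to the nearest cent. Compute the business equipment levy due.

$45,507.95

2013-02-01 to 2013-05-26: 115 days at 1.85% → $2,465,000 × 1.85% × 115/365 = $14,367.9110
2013-05-27 to 2013-11-16: 174 days at 2.65% → $2,465,000 × 2.65% × 174/365 = $31,140.0411
Total = $45,507.9521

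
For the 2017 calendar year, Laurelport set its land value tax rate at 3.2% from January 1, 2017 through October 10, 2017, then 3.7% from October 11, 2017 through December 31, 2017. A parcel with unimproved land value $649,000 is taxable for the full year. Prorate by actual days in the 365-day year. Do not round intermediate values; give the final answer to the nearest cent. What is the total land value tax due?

January 1 – October 10, 2017: 283 days at 3.2% → $649,000 × 3.2% × 283/365 = $16,102.3123
October 11 – December 31, 2017: 82 days at 3.7% → $649,000 × 3.7% × 82/365 = $5,394.7014
Total = $21,497.0137

$21,497.01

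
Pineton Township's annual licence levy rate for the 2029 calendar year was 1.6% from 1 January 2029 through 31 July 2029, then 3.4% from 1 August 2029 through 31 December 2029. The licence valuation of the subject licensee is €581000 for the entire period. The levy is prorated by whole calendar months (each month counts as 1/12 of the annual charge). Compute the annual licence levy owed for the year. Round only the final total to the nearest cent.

€13653.50

1 January – 31 July 2029: 7 months at 1.6% → €581000 × 1.6% × 7/12 = €5422.6667
1 August – 31 December 2029: 5 months at 3.4% → €581000 × 3.4% × 5/12 = €8230.8333
Total = €13653.5000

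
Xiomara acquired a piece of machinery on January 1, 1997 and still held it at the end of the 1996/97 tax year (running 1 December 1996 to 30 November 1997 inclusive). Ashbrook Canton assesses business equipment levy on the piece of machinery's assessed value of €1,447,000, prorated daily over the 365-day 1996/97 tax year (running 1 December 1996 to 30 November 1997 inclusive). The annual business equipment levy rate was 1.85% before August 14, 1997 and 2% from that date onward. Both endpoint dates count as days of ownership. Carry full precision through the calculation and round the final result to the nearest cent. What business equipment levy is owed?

January 1 – August 13, 1997: 225 days at 1.85% → €1,447,000 × 1.85% × 225/365 = €16,501.7466
August 14 – November 30, 1997: 109 days at 2% → €1,447,000 × 2% × 109/365 = €8,642.3562
Total = €25,144.1027

€25,144.10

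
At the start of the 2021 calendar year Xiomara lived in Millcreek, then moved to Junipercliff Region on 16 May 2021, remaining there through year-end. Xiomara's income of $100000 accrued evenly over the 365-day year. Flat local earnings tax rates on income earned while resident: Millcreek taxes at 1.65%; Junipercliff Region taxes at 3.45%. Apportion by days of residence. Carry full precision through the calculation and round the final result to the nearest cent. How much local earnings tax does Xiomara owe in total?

$2784.25

Millcreek, 1 January – 15 May 2021: 135 days → $100000 × 1.65% × 135/365 = $610.2740
Junipercliff Region, 16 May – 31 December 2021: 230 days → $100000 × 3.45% × 230/365 = $2173.9726
Total = $2784.2466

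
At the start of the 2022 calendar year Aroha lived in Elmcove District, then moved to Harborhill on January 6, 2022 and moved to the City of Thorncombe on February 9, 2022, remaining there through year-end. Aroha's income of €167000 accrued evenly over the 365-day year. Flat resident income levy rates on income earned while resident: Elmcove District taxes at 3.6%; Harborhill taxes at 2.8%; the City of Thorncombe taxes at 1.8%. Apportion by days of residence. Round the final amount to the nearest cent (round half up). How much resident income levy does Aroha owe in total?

Elmcove District, January 1 – January 5, 2022: 5 days → €167000 × 3.6% × 5/365 = €82.3562
Harborhill, January 6 – February 8, 2022: 34 days → €167000 × 2.8% × 34/365 = €435.5726
The City of Thorncombe, February 9 – December 31, 2022: 326 days → €167000 × 1.8% × 326/365 = €2684.8110
Total = €3202.7397

€3202.74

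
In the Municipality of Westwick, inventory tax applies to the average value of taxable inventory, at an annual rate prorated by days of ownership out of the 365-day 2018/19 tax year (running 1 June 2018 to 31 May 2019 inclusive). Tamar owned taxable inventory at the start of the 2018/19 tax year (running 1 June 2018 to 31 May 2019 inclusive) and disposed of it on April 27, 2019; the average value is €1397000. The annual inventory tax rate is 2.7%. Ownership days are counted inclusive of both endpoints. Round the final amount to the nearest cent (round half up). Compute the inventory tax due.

€34205.45

Days held (June 1, 2018 – April 27, 2019): 331 out of 365
Tax = €1397000 × 2.7% × 331/365 = €34205.4493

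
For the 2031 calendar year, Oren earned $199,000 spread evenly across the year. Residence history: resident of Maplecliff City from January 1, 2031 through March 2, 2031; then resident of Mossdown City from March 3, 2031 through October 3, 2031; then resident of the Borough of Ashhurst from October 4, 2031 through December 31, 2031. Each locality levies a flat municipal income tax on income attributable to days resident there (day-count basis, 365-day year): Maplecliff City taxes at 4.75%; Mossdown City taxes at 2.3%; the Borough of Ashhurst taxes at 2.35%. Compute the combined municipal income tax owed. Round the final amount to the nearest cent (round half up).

Maplecliff City, January 1 – March 2, 2031: 61 days → $199,000 × 4.75% × 61/365 = $1,579.7329
Mossdown City, March 3 – October 3, 2031: 215 days → $199,000 × 2.3% × 215/365 = $2,696.0411
The Borough of Ashhurst, October 4 – December 31, 2031: 89 days → $199,000 × 2.35% × 89/365 = $1,140.2973
Total = $5,416.0712

$5,416.07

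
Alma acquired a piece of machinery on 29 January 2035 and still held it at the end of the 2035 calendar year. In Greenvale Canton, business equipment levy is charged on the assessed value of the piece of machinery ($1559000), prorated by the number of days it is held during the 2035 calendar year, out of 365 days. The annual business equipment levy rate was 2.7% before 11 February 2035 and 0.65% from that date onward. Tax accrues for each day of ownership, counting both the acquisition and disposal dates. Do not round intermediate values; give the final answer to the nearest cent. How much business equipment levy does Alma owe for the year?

29 January – 10 February 2035: 13 days at 2.7% → $1559000 × 2.7% × 13/365 = $1499.2027
11 February – 31 December 2035: 324 days at 0.65% → $1559000 × 0.65% × 324/365 = $8995.2164
Total = $10494.4192

$10494.42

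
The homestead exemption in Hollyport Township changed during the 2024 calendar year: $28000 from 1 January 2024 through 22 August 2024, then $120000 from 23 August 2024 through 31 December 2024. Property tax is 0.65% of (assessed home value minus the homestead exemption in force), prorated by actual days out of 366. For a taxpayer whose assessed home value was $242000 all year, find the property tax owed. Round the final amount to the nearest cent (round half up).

1 January – 22 August 2024: 235 days, exemption $28000 → ($242000 − $28000) × 0.65% × 235/366 = $893.1284
23 August – 31 December 2024: 131 days, exemption $120000 → ($242000 − $120000) × 0.65% × 131/366 = $283.8333
Total = $1176.9617

$1176.96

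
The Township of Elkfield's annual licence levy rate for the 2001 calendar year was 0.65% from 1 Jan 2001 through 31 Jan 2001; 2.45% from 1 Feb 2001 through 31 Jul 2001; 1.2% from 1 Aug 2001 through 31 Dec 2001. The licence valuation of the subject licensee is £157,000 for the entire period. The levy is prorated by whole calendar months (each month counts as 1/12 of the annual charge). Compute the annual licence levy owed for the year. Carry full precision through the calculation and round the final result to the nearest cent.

£2,793.29

1 Jan – 31 Jan 2001: 1 month at 0.65% → £157,000 × 0.65% × 1/12 = £85.0417
1 Feb – 31 Jul 2001: 6 months at 2.45% → £157,000 × 2.45% × 6/12 = £1,923.2500
1 Aug – 31 Dec 2001: 5 months at 1.2% → £157,000 × 1.2% × 5/12 = £785.0000
Total = £2,793.2917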